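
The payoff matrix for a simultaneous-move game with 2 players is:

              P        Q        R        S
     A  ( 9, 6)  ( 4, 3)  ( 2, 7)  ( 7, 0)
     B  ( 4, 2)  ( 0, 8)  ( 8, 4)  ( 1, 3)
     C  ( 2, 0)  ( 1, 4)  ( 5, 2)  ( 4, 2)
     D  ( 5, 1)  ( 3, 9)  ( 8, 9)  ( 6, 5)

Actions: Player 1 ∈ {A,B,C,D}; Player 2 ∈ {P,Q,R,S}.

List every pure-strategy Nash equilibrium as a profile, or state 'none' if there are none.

Nash profiles: (D,R)

(A,P): not NE [P2→R gives 7>6]
(A,Q): not NE [P2→R gives 7>3]
(A,R): not NE [P1→D gives 8>2]
(A,S): not NE [P2→R gives 7>0]
(B,P): not NE [P1→A gives 9>4; P2→Q gives 8>2]
(B,Q): not NE [P1→A gives 4>0]
(B,R): not NE [P2→Q gives 8>4]
(B,S): not NE [P1→A gives 7>1; P2→Q gives 8>3]
(C,P): not NE [P1→A gives 9>2; P2→Q gives 4>0]
(C,Q): not NE [P1→A gives 4>1]
(C,R): not NE [P1→D gives 8>5; P2→Q gives 4>2]
(C,S): not NE [P1→A gives 7>4; P2→Q gives 4>2]
(D,P): not NE [P1→A gives 9>5; P2→R gives 9>1]
(D,Q): not NE [P1→A gives 4>3]
(D,R): NE
(D,S): not NE [P1→A gives 7>6; P2→R gives 9>5]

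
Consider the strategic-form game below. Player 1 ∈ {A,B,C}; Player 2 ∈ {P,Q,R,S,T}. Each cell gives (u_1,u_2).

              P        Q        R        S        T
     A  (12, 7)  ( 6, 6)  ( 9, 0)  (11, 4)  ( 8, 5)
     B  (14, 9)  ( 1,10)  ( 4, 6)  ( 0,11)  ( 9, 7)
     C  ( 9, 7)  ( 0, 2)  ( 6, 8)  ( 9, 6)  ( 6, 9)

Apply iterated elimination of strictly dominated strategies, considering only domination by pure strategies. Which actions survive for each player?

P1 drop C (A beats it: P:12>9 Q:6>0 R:9>6 S:11>9 T:8>6)
P2 drop R (P beats it: A:7>0 B:9>6)
P2 drop T (P beats it: A:7>5 B:9>7)
P1→{A,B} P2→{P,Q,S}

Remaining: P1:{A,B} P2:{P,Q,S}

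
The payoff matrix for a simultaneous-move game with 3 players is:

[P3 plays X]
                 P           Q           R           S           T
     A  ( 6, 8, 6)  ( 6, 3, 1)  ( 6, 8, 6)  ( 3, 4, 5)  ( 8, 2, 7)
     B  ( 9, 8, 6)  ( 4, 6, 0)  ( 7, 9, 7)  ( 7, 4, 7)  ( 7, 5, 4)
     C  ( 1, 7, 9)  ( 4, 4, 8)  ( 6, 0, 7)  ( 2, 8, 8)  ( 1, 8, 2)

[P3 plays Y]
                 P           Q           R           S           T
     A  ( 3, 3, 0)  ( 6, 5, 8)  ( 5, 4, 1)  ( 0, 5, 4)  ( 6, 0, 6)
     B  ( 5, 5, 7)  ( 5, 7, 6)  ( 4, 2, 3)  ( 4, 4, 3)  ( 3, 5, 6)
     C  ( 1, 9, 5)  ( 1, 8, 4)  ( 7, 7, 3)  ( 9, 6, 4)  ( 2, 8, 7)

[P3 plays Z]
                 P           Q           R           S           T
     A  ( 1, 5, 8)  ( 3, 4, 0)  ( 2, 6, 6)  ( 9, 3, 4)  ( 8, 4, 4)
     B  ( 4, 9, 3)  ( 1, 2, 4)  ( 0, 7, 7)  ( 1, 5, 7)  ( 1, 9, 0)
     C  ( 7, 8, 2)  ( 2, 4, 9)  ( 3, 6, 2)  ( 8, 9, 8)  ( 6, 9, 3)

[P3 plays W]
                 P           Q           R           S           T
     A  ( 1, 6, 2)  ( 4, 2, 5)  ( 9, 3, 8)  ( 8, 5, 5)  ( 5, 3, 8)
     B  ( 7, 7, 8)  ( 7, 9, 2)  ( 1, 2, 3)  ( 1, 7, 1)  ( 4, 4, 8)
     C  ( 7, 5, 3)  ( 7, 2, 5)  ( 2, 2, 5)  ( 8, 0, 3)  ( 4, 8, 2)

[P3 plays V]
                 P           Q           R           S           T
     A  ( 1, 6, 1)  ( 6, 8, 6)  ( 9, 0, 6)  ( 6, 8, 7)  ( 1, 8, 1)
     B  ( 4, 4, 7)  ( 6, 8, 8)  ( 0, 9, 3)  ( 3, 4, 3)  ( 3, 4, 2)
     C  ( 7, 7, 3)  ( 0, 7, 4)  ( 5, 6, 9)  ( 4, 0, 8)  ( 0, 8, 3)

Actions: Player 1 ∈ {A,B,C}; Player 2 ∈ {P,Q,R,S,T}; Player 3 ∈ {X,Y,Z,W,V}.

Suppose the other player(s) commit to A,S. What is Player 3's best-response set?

P3 best: {V}

u_3(X vs A,S) = 5
u_3(Y vs A,S) = 4
u_3(Z vs A,S) = 4
u_3(W vs A,S) = 5
u_3(V vs A,S) = 7
max payoff 7 at {V}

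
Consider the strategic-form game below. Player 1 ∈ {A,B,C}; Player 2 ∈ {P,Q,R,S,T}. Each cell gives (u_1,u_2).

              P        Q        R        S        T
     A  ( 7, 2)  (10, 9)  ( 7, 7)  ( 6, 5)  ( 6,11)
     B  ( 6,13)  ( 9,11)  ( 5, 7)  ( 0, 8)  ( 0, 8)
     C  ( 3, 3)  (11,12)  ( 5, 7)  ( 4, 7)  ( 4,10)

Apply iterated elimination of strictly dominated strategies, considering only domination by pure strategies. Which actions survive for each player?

P1 drop B (A beats it: P:7>6 Q:10>9 R:7>5 S:6>0 T:6>0)
P2 drop P (Q beats it: A:9>2 C:12>3)
P2 drop R (Q beats it: A:9>7 C:12>7)
P2 drop S (Q beats it: A:9>5 C:12>7)
P1→{A,C} P2→{Q,T}

IESDS → P1:{A,C} P2:{Q,T}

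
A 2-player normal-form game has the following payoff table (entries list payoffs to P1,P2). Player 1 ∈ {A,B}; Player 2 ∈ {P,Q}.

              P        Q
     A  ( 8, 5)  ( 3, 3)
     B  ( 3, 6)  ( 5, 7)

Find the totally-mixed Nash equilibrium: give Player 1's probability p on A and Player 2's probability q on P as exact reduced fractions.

P1 indiff ⇒ q·8+(1-q)·3 = q·3+(1-q)·5 ⇒ q(5) = (1-q)(2) ⇒ q = 2/7
P2 indiff ⇒ p·5+(1-p)·6 = p·3+(1-p)·7 ⇒ p(2) = (1-p)(1) ⇒ p = 1/3

(p,q) = (1/3, 2/7)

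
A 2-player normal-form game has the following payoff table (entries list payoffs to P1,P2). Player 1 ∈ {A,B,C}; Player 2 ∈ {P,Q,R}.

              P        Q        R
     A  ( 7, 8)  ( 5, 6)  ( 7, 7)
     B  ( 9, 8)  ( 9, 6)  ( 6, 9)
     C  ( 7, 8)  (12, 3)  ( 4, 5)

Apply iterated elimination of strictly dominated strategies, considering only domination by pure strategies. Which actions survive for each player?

P2 drop Q (P beats it: A:8>6 B:8>6 C:8>3)
P1 drop C (B beats it: P:9>7 R:6>4)
P1→{A,B} P2→{P,R}

Survivors P1:{A,B} P2:{P,R}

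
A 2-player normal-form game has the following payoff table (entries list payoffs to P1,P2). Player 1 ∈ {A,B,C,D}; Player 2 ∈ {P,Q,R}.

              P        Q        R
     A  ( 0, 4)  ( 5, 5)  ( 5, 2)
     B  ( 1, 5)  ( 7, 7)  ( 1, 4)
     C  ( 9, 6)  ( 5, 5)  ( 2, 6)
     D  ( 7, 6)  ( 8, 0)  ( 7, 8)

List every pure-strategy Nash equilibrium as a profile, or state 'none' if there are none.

PSNE = {(C,P), (D,R)}

(A,P): not NE [P1→C gives 9>0; P2→Q gives 5>4]
(A,Q): not NE [P1→D gives 8>5]
(A,R): not NE [P1→D gives 7>5; P2→Q gives 5>2]
(B,P): not NE [P1→C gives 9>1; P2→Q gives 7>5]
(B,Q): not NE [P1→D gives 8>7]
(B,R): not NE [P1→D gives 7>1; P2→Q gives 7>4]
(C,P): NE
(C,Q): not NE [P1→D gives 8>5; P2→R gives 6>5]
(C,R): not NE [P1→D gives 7>2]
(D,P): not NE [P1→C gives 9>7; P2→R gives 8>6]
(D,Q): not NE [P2→R gives 8>0]
(D,R): NE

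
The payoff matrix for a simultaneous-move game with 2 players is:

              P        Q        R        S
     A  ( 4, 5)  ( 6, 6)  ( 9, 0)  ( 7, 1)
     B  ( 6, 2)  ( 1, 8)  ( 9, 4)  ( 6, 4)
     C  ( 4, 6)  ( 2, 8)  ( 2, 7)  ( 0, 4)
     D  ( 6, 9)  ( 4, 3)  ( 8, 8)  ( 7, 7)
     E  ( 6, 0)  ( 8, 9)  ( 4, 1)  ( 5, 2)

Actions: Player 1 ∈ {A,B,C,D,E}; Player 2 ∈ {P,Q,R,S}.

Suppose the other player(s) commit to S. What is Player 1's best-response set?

u_1(A vs S) = 7
u_1(B vs S) = 6
u_1(C vs S) = 0
u_1(D vs S) = 7
u_1(E vs S) = 5
max payoff 7 at {A,D}

argmax u_1 = {A,D}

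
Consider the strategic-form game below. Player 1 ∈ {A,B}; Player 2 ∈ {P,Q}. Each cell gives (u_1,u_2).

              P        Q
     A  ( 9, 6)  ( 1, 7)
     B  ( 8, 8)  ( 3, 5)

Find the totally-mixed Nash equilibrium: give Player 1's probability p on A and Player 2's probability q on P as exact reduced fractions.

P1 indiff ⇒ q·9+(1-q)·1 = q·8+(1-q)·3 ⇒ q(1) = (1-q)(2) ⇒ q = 2/3
P2 indiff ⇒ p·6+(1-p)·8 = p·7+(1-p)·5 ⇒ p(-1) = (1-p)(-3) ⇒ p = 3/4

p=3/4, q=2/3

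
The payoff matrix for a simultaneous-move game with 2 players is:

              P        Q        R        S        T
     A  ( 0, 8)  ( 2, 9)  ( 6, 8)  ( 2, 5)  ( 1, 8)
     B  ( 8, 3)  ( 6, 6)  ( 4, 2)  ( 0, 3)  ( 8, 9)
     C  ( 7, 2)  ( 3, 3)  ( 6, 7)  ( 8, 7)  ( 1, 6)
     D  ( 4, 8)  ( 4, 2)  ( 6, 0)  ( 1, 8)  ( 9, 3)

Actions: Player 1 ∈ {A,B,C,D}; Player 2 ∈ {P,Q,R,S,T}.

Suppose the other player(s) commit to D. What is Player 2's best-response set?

u_2(P vs D) = 8
u_2(Q vs D) = 2
u_2(R vs D) = 0
u_2(S vs D) = 8
u_2(T vs D) = 3
max payoff 8 at {P,S}

argmax u_2 = {P,S}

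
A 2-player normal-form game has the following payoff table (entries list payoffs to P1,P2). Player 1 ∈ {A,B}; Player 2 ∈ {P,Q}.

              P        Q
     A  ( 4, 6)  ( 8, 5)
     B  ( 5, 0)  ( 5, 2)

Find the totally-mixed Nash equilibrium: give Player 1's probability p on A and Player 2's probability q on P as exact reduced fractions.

p=2/3, q=3/4

P1 indiff ⇒ q·4+(1-q)·8 = q·5+(1-q)·5 ⇒ q(-1) = (1-q)(-3) ⇒ q = 3/4
P2 indiff ⇒ p·6+(1-p)·0 = p·5+(1-p)·2 ⇒ p(1) = (1-p)(2) ⇒ p = 2/3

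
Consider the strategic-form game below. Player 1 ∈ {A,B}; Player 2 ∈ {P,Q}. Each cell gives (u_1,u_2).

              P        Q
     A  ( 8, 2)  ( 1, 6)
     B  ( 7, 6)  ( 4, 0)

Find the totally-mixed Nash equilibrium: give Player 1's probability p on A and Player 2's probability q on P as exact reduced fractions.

P1 indiff ⇒ q·8+(1-q)·1 = q·7+(1-q)·4 ⇒ q(1) = (1-q)(3) ⇒ q = 3/4
P2 indiff ⇒ p·2+(1-p)·6 = p·6+(1-p)·0 ⇒ p(-4) = (1-p)(-6) ⇒ p = 3/5

P1 mixes 3/5 on A; P2 mixes 3/4 on P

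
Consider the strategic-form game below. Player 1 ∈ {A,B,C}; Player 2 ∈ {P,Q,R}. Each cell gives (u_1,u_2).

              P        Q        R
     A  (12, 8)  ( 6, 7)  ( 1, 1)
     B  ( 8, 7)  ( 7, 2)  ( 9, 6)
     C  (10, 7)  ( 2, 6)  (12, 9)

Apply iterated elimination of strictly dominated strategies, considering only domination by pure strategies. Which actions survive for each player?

P2 drop Q (P beats it: A:8>7 B:7>2 C:7>6)
P1 drop B (C beats it: P:10>8 R:12>9)
P1→{A,C} P2→{P,R}

Survivors P1:{A,C} P2:{P,R}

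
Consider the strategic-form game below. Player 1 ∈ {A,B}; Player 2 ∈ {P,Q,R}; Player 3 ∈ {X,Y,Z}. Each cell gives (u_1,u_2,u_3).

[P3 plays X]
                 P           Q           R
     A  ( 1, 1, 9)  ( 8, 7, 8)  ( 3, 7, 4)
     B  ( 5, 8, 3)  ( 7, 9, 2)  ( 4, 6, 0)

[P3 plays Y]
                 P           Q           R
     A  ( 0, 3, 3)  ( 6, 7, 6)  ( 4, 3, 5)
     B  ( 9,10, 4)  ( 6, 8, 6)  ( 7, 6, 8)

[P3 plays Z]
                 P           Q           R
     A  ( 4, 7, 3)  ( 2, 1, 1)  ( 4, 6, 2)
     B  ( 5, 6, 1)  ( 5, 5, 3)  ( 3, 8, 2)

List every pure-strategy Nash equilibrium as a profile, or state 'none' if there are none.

(A,P,X): not NE [P1→B gives 5>1; P2→R gives 7>1]
(A,P,Y): not NE [P1→B gives 9>0; P2→Q gives 7>3; P3→X gives 9>3]
(A,P,Z): not NE [P1→B gives 5>4; P3→X gives 9>3]
(A,Q,X): NE
(A,Q,Y): not NE [P3→X gives 8>6]
(A,Q,Z): not NE [P1→B gives 5>2; P2→P gives 7>1; P3→X gives 8>1]
(A,R,X): not NE [P1→B gives 4>3; P3→Y gives 5>4]
(A,R,Y): not NE [P1→B gives 7>4; P2→Q gives 7>3]
(A,R,Z): not NE [P2→P gives 7>6; P3→Y gives 5>2]
(B,P,X): not NE [P2→Q gives 9>8; P3→Y gives 4>3]
(B,P,Y): NE
(B,P,Z): not NE [P2→R gives 8>6; P3→Y gives 4>1]
(B,Q,X): not NE [P1→A gives 8>7; P3→Y gives 6>2]
(B,Q,Y): not NE [P2→P gives 10>8]
(B,Q,Z): not NE [P2→R gives 8>5; P3→Y gives 6>3]
(B,R,X): not NE [P2→Q gives 9>6; P3→Y gives 8>0]
(B,R,Y): not NE [P2→P gives 10>6]
(B,R,Z): not NE [P1→A gives 4>3; P3→Y gives 8>2]

PSNE = {(A,Q,X), (B,P,Y)}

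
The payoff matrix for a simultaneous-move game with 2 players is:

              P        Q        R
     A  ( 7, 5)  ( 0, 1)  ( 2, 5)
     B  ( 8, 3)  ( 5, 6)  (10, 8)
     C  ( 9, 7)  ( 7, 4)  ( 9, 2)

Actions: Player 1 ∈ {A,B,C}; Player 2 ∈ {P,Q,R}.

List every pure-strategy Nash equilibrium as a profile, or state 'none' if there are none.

NE set: (B,R), (C,P)

(A,P): not NE [P1→C gives 9>7]
(A,Q): not NE [P1→C gives 7>0; P2→R gives 5>1]
(A,R): not NE [P1→B gives 10>2]
(B,P): not NE [P1→C gives 9>8; P2→R gives 8>3]
(B,Q): not NE [P1→C gives 7>5; P2→R gives 8>6]
(B,R): NE
(C,P): NE
(C,Q): not NE [P2→P gives 7>4]
(C,R): not NE [P1→B gives 10>9; P2→P gives 7>2]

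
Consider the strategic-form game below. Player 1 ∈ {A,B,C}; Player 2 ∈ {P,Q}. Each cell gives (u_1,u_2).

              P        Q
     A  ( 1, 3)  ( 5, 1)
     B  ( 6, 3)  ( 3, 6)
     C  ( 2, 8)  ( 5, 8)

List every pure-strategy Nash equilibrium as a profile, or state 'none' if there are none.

NE set: (C,Q)

(A,P): not NE [P1→B gives 6>1]
(A,Q): not NE [P2→P gives 3>1]
(B,P): not NE [P2→Q gives 6>3]
(B,Q): not NE [P1→C gives 5>3]
(C,P): not NE [P1→B gives 6>2]
(C,Q): NE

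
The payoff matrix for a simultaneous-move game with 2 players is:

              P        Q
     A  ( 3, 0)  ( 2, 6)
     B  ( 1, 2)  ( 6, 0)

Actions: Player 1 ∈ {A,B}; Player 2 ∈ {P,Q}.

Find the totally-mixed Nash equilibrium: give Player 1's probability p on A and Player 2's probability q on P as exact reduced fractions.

p=1/4, q=2/3

P1 indiff ⇒ q·3+(1-q)·2 = q·1+(1-q)·6 ⇒ q(2) = (1-q)(4) ⇒ q = 2/3
P2 indiff ⇒ p·0+(1-p)·2 = p·6+(1-p)·0 ⇒ p(-6) = (1-p)(-2) ⇒ p = 1/4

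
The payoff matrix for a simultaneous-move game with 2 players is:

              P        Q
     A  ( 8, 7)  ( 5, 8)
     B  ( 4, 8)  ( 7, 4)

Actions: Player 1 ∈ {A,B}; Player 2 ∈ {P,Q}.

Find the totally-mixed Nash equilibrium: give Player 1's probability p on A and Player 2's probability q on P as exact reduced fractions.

P1 indiff ⇒ q·8+(1-q)·5 = q·4+(1-q)·7 ⇒ q(4) = (1-q)(2) ⇒ q = 1/3
P2 indiff ⇒ p·7+(1-p)·8 = p·8+(1-p)·4 ⇒ p(-1) = (1-p)(-4) ⇒ p = 4/5

P1 mixes 4/5 on A; P2 mixes 1/3 on P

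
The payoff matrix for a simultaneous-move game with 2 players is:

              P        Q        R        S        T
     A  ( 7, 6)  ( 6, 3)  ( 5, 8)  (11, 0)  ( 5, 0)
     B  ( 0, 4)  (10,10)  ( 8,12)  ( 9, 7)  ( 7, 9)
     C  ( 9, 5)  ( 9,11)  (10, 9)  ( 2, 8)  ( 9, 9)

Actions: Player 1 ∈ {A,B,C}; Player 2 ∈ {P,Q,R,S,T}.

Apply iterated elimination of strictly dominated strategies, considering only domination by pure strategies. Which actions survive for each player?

Survivors P1:{B,C} P2:{Q,R}

P2 drop P (R beats it: A:8>6 B:12>4 C:9>5)
P2 drop S (Q beats it: A:3>0 B:10>7 C:11>8)
P1 drop A (B beats it: Q:10>6 R:8>5 T:7>5)
P2 drop T (Q beats it: B:10>9 C:11>9)
P1→{B,C} P2→{Q,R}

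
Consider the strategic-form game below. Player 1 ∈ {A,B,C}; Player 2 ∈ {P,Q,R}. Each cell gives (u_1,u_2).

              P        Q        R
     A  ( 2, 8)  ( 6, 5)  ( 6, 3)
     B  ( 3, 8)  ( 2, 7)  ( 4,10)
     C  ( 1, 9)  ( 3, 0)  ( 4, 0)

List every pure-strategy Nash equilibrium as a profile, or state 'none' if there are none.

Equilibria: none

(A,P): not NE [P1→B gives 3>2]
(A,Q): not NE [P2→P gives 8>5]
(A,R): not NE [P2→P gives 8>3]
(B,P): not NE [P2→R gives 10>8]
(B,Q): not NE [P1→A gives 6>2; P2→R gives 10>7]
(B,R): not NE [P1→A gives 6>4]
(C,P): not NE [P1→B gives 3>1]
(C,Q): not NE [P1→A gives 6>3; P2→P gives 9>0]
(C,R): not NE [P1→A gives 6>4; P2→P gives 9>0]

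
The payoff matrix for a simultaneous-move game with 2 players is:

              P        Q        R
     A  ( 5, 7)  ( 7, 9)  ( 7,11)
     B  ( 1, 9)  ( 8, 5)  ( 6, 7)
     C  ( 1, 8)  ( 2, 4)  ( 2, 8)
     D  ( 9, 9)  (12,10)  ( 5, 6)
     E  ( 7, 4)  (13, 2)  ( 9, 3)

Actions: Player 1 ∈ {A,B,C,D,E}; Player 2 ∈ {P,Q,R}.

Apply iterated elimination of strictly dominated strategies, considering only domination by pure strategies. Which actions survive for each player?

IESDS → P1:{D,E} P2:{P,Q}

P1 drop A (E beats it: P:7>5 Q:13>7 R:9>7)
P1 drop B (E beats it: P:7>1 Q:13>8 R:9>6)
P1 drop C (D beats it: P:9>1 Q:12>2 R:5>2)
P2 drop R (P beats it: D:9>6 E:4>3)
P1→{D,E} P2→{P,Q}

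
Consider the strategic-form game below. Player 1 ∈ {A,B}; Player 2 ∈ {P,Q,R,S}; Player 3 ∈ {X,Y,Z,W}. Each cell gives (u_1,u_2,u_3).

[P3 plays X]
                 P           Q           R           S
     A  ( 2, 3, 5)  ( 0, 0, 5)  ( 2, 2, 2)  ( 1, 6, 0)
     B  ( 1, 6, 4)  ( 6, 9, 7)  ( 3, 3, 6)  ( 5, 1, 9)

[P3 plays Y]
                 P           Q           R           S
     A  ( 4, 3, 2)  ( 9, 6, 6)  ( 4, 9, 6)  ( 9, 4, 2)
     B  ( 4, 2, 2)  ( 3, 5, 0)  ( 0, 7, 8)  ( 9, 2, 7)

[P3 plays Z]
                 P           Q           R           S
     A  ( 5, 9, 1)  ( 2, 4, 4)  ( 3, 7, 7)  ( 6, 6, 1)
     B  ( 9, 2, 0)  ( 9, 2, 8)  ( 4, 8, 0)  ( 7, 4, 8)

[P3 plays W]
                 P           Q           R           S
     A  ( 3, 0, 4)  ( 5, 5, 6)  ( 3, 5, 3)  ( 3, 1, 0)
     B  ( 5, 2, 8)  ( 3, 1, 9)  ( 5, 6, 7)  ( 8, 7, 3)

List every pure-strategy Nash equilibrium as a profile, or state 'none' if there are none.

NE set: (A,Q,W)

(A,P,X): not NE [P2→S gives 6>3]
(A,P,Y): not NE [P2→R gives 9>3; P3→X gives 5>2]
(A,P,Z): not NE [P1→B gives 9>5; P3→X gives 5>1]
(A,P,W): not NE [P1→B gives 5>3; P2→R gives 5>0; P3→X gives 5>4]
(A,Q,X): not NE [P1→B gives 6>0; P2→S gives 6>0; P3→W gives 6>5]
(A,Q,Y): not NE [P2→R gives 9>6]
(A,Q,Z): not NE [P1→B gives 9>2; P2→P gives 9>4; P3→W gives 6>4]
(A,Q,W): NE
(A,R,X): not NE [P1→B gives 3>2; P2→S gives 6>2; P3→Z gives 7>2]
(A,R,Y): not NE [P3→Z gives 7>6]
(A,R,Z): not NE [P1→B gives 4>3; P2→P gives 9>7]
(A,R,W): not NE [P1→B gives 5>3; P3→Z gives 7>3]
(A,S,X): not NE [P1→B gives 5>1; P3→Y gives 2>0]
(A,S,Y): not NE [P2→R gives 9>4]
(A,S,Z): not NE [P1→B gives 7>6; P2→P gives 9>6; P3→Y gives 2>1]
(A,S,W): not NE [P1→B gives 8>3; P2→R gives 5>1; P3→Y gives 2>0]
(B,P,X): not NE [P1→A gives 2>1; P2→Q gives 9>6; P3→W gives 8>4]
(B,P,Y): not NE [P2→R gives 7>2; P3→W gives 8>2]
(B,P,Z): not NE [P2→R gives 8>2; P3→W gives 8>0]
(B,P,W): not NE [P2→S gives 7>2]
(B,Q,X): not NE [P3→W gives 9>7]
(B,Q,Y): not NE [P1→A gives 9>3; P2→R gives 7>5; P3→W gives 9>0]
(B,Q,Z): not NE [P2→R gives 8>2; P3→W gives 9>8]
(B,Q,W): not NE [P1→A gives 5>3; P2→S gives 7>1]
(B,R,X): not NE [P2→Q gives 9>3; P3→Y gives 8>6]
(B,R,Y): not NE [P1→A gives 4>0]
(B,R,Z): not NE [P3→Y gives 8>0]
(B,R,W): not NE [P2→S gives 7>6; P3→Y gives 8>7]
(B,S,X): not NE [P2→Q gives 9>1]
(B,S,Y): not NE [P2→R gives 7>2; P3→X gives 9>7]
(B,S,Z): not NE [P2→R gives 8>4; P3→X gives 9>8]
(B,S,W): not NE [P3→X gives 9>3]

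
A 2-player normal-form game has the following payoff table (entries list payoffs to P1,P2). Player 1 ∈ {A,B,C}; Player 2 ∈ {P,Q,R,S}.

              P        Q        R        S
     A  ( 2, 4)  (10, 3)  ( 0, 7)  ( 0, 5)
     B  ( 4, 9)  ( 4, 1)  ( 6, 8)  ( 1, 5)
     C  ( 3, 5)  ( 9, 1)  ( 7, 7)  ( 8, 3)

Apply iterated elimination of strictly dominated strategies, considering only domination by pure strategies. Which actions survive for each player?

Survivors P1:{B,C} P2:{P,R}

P2 drop Q (P beats it: A:4>3 B:9>1 C:5>1)
P1 drop A (B beats it: P:4>2 R:6>0 S:1>0)
P2 drop S (P beats it: B:9>5 C:5>3)
P1→{B,C} P2→{P,R}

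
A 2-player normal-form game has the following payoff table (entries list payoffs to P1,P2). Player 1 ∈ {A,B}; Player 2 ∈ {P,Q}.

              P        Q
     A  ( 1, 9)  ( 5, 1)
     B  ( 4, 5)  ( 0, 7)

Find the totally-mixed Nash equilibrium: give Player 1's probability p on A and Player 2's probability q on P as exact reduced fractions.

P1 indiff ⇒ q·1+(1-q)·5 = q·4+(1-q)·0 ⇒ q(-3) = (1-q)(-5) ⇒ q = 5/8
P2 indiff ⇒ p·9+(1-p)·5 = p·1+(1-p)·7 ⇒ p(8) = (1-p)(2) ⇒ p = 1/5

(p,q) = (1/5, 5/8)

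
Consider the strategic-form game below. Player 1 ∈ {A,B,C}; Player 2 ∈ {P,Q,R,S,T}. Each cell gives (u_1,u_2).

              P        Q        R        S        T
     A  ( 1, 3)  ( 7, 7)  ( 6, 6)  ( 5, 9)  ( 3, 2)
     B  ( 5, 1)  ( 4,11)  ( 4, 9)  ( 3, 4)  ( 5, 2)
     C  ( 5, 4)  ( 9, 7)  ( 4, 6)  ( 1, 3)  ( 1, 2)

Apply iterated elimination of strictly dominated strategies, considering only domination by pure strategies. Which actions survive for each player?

IESDS → P1:{A,C} P2:{Q,S}

P2 drop P (Q beats it: A:7>3 B:11>1 C:7>4)
P2 drop R (Q beats it: A:7>6 B:11>9 C:7>6)
P2 drop T (Q beats it: A:7>2 B:11>2 C:7>2)
P1 drop B (A beats it: Q:7>4 S:5>3)
P1→{A,C} P2→{Q,S}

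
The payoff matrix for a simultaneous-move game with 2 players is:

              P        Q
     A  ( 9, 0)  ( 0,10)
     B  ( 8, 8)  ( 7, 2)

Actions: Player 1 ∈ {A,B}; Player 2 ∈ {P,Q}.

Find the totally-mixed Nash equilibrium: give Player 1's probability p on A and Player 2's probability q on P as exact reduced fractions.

P1 indiff ⇒ q·9+(1-q)·0 = q·8+(1-q)·7 ⇒ q(1) = (1-q)(7) ⇒ q = 7/8
P2 indiff ⇒ p·0+(1-p)·8 = p·10+(1-p)·2 ⇒ p(-10) = (1-p)(-6) ⇒ p = 3/8

p=3/8, q=7/8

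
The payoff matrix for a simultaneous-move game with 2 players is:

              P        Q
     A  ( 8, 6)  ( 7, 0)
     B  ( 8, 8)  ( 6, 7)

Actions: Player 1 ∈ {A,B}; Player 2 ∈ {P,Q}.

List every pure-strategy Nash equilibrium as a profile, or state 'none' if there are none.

Nash profiles: (A,P), (B,P)

(A,P): NE
(A,Q): not NE [P2→P gives 6>0]
(B,P): NE
(B,Q): not NE [P1→A gives 7>6; P2→P gives 8>7]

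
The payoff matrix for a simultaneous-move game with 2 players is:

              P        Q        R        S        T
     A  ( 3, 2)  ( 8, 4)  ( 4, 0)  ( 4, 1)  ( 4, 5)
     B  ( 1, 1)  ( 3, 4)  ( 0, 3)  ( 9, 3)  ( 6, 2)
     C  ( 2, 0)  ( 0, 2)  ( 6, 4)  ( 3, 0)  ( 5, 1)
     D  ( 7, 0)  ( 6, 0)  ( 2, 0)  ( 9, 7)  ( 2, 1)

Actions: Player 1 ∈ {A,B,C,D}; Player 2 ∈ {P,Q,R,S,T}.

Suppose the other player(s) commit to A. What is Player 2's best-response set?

BR_2 = {T}

u_2(P vs A) = 2
u_2(Q vs A) = 4
u_2(R vs A) = 0
u_2(S vs A) = 1
u_2(T vs A) = 5
max payoff 5 at {T}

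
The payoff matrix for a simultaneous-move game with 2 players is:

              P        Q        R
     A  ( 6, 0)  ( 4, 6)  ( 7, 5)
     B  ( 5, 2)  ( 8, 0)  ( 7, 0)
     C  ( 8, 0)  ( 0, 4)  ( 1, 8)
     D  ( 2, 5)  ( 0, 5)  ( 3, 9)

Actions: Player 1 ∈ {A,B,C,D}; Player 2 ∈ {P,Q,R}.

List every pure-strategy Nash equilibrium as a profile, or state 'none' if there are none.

(A,P): not NE [P1→C gives 8>6; P2→Q gives 6>0]
(A,Q): not NE [P1→B gives 8>4]
(A,R): not NE [P2→Q gives 6>5]
(B,P): not NE [P1→C gives 8>5]
(B,Q): not NE [P2→P gives 2>0]
(B,R): not NE [P2→P gives 2>0]
(C,P): not NE [P2→R gives 8>0]
(C,Q): not NE [P1→B gives 8>0; P2→R gives 8>4]
(C,R): not NE [P1→B gives 7>1]
(D,P): not NE [P1→C gives 8>2; P2→R gives 9>5]
(D,Q): not NE [P1→B gives 8>0; P2→R gives 9>5]
(D,R): not NE [P1→B gives 7>3]

PSNE: ∅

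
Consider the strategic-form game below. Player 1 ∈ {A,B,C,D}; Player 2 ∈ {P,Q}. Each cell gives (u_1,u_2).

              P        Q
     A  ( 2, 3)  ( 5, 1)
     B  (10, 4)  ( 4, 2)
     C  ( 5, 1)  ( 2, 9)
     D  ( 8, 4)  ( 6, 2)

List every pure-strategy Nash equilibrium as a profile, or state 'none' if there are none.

NE set: (B,P)

(A,P): not NE [P1→B gives 10>2]
(A,Q): not NE [P1→D gives 6>5; P2→P gives 3>1]
(B,P): NE
(B,Q): not NE [P1→D gives 6>4; P2→P gives 4>2]
(C,P): not NE [P1→B gives 10>5; P2→Q gives 9>1]
(C,Q): not NE [P1→D gives 6>2]
(D,P): not NE [P1→B gives 10>8]
(D,Q): not NE [P2→P gives 4>2]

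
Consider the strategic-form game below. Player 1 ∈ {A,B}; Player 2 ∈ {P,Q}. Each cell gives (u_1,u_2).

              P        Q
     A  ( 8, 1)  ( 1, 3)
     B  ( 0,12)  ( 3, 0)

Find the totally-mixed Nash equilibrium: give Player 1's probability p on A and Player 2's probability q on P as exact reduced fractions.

p=6/7, q=1/5

P1 indiff ⇒ q·8+(1-q)·1 = q·0+(1-q)·3 ⇒ q(8) = (1-q)(2) ⇒ q = 1/5
P2 indiff ⇒ p·1+(1-p)·12 = p·3+(1-p)·0 ⇒ p(-2) = (1-p)(-12) ⇒ p = 6/7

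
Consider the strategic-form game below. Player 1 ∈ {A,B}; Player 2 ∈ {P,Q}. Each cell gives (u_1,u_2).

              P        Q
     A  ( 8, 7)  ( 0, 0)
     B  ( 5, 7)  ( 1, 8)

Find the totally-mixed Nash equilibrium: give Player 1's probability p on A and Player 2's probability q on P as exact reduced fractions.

P1 indiff ⇒ q·8+(1-q)·0 = q·5+(1-q)·1 ⇒ q(3) = (1-q)(1) ⇒ q = 1/4
P2 indiff ⇒ p·7+(1-p)·7 = p·0+(1-p)·8 ⇒ p(7) = (1-p)(1) ⇒ p = 1/8

(p,q) = (1/8, 1/4)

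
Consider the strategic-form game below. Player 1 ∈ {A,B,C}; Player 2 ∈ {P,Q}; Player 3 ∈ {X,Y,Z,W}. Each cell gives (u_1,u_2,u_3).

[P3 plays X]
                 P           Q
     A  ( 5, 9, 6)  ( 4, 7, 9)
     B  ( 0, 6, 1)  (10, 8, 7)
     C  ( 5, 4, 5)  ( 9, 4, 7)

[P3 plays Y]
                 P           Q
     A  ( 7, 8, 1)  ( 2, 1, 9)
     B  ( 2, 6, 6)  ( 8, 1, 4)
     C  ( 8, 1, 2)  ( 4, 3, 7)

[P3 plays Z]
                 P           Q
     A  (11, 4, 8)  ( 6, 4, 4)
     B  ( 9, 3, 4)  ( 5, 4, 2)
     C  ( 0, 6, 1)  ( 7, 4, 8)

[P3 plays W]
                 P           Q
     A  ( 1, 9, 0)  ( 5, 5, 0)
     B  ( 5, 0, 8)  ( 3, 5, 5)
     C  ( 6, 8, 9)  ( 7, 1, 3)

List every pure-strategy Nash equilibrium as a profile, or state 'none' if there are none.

(A,P,X): not NE [P3→Z gives 8>6]
(A,P,Y): not NE [P1→C gives 8>7; P3→Z gives 8>1]
(A,P,Z): NE
(A,P,W): not NE [P1→C gives 6>1; P3→Z gives 8>0]
(A,Q,X): not NE [P1→B gives 10>4; P2→P gives 9>7]
(A,Q,Y): not NE [P1→B gives 8>2; P2→P gives 8>1]
(A,Q,Z): not NE [P1→C gives 7>6; P3→Y gives 9>4]
(A,Q,W): not NE [P1→C gives 7>5; P2→P gives 9>5; P3→Y gives 9>0]
(B,P,X): not NE [P1→C gives 5>0; P2→Q gives 8>6; P3→W gives 8>1]
(B,P,Y): not NE [P1→C gives 8>2; P3→W gives 8>6]
(B,P,Z): not NE [P1→A gives 11>9; P2→Q gives 4>3; P3→W gives 8>4]
(B,P,W): not NE [P1→C gives 6>5; P2→Q gives 5>0]
(B,Q,X): NE
(B,Q,Y): not NE [P2→P gives 6>1; P3→X gives 7>4]
(B,Q,Z): not NE [P1→C gives 7>5; P3→X gives 7>2]
(B,Q,W): not NE [P1→C gives 7>3; P3→X gives 7>5]
(C,P,X): not NE [P3→W gives 9>5]
(C,P,Y): not NE [P2→Q gives 3>1; P3→W gives 9>2]
(C,P,Z): not NE [P1→A gives 11>0; P3→W gives 9>1]
(C,P,W): NE
(C,Q,X): not NE [P1→B gives 10>9; P3→Z gives 8>7]
(C,Q,Y): not NE [P1→B gives 8>4; P3→Z gives 8>7]
(C,Q,Z): not NE [P2→P gives 6>4]
(C,Q,W): not NE [P2→P gives 8>1; P3→Z gives 8>3]

Nash profiles: (A,P,Z), (B,Q,X), (C,P,W)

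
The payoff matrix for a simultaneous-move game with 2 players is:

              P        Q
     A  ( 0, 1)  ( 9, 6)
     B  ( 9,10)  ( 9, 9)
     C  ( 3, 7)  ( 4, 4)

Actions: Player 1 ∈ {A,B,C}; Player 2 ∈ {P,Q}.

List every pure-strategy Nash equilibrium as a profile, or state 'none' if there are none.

NE set: (A,Q), (B,P)

(A,P): not NE [P1→B gives 9>0; P2→Q gives 6>1]
(A,Q): NE
(B,P): NE
(B,Q): not NE [P2→P gives 10>9]
(C,P): not NE [P1→B gives 9>3]
(C,Q): not NE [P1→B gives 9>4; P2→P gives 7>4]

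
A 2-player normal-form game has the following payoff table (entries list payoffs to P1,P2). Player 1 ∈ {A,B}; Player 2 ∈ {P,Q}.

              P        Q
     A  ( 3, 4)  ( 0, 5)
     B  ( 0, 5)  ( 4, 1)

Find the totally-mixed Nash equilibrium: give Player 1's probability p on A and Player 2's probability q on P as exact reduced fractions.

P1 indiff ⇒ q·3+(1-q)·0 = q·0+(1-q)·4 ⇒ q(3) = (1-q)(4) ⇒ q = 4/7
P2 indiff ⇒ p·4+(1-p)·5 = p·5+(1-p)·1 ⇒ p(-1) = (1-p)(-4) ⇒ p = 4/5

(p,q) = (4/5, 4/7)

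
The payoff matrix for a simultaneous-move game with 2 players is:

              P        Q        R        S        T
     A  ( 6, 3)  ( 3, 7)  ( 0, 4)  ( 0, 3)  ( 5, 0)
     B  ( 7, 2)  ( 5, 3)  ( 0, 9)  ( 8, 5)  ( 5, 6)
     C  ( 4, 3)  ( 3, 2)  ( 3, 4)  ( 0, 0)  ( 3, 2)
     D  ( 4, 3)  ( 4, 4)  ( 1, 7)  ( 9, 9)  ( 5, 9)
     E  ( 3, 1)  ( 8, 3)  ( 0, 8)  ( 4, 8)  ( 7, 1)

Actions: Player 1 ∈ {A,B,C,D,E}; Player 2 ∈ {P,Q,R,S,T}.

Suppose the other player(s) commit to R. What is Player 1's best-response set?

u_1(A vs R) = 0
u_1(B vs R) = 0
u_1(C vs R) = 3
u_1(D vs R) = 1
u_1(E vs R) = 0
max payoff 3 at {C}

BR_1 = {C}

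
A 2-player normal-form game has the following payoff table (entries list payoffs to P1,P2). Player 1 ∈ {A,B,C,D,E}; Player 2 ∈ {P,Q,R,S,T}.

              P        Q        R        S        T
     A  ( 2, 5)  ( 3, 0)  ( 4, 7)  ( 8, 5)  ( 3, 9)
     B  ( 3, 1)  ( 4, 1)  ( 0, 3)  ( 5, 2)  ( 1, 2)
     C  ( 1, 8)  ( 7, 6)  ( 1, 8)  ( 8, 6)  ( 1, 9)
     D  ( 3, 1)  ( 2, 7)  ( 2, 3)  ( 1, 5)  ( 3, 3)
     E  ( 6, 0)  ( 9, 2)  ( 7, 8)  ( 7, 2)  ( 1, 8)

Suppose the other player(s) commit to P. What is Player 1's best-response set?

u_1(A vs P) = 2
u_1(B vs P) = 3
u_1(C vs P) = 1
u_1(D vs P) = 3
u_1(E vs P) = 6
max payoff 6 at {E}

argmax u_1 = {E}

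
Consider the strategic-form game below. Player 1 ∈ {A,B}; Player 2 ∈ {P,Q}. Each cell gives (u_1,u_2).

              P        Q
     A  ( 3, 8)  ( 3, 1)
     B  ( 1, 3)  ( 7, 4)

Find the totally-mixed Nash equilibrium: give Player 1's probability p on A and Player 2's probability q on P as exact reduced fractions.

P1 indiff ⇒ q·3+(1-q)·3 = q·1+(1-q)·7 ⇒ q(2) = (1-q)(4) ⇒ q = 2/3
P2 indiff ⇒ p·8+(1-p)·3 = p·1+(1-p)·4 ⇒ p(7) = (1-p)(1) ⇒ p = 1/8

(p,q) = (1/8, 2/3)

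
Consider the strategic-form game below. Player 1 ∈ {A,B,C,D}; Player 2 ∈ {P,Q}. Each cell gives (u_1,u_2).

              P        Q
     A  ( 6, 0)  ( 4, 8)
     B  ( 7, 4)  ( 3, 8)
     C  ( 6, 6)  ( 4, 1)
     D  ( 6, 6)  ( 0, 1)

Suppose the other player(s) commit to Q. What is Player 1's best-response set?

u_1(A vs Q) = 4
u_1(B vs Q) = 3
u_1(C vs Q) = 4
u_1(D vs Q) = 0
max payoff 4 at {A,C}

P1 best: {A,C}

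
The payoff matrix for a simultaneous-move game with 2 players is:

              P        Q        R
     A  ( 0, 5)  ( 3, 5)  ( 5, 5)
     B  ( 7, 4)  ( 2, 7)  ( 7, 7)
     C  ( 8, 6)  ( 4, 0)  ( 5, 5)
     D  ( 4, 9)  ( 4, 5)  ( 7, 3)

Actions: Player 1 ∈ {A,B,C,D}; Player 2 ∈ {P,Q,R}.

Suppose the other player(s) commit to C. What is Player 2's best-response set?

u_2(P vs C) = 6
u_2(Q vs C) = 0
u_2(R vs C) = 5
max payoff 6 at {P}

BR_2 = {P}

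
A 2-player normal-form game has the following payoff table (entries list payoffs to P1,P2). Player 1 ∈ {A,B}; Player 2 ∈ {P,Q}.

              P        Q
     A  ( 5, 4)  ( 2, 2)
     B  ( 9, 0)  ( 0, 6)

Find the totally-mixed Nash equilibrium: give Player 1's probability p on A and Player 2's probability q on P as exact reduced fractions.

P1 mixes 3/4 on A; P2 mixes 1/3 on P

P1 indiff ⇒ q·5+(1-q)·2 = q·9+(1-q)·0 ⇒ q(-4) = (1-q)(-2) ⇒ q = 1/3
P2 indiff ⇒ p·4+(1-p)·0 = p·2+(1-p)·6 ⇒ p(2) = (1-p)(6) ⇒ p = 3/4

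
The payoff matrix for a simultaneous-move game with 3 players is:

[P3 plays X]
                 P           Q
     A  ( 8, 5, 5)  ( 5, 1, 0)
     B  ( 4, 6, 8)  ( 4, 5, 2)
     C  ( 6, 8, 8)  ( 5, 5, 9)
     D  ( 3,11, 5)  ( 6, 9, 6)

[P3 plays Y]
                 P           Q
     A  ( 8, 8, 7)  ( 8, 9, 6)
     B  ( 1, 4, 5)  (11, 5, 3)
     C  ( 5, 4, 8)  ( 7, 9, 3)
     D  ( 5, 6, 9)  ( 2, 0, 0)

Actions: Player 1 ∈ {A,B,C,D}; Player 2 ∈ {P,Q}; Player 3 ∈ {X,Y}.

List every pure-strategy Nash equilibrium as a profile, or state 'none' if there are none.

NE set: (B,Q,Y)

(A,P,X): not NE [P3→Y gives 7>5]
(A,P,Y): not NE [P2→Q gives 9>8]
(A,Q,X): not NE [P1→D gives 6>5; P2→P gives 5>1; P3→Y gives 6>0]
(A,Q,Y): not NE [P1→B gives 11>8]
(B,P,X): not NE [P1→A gives 8>4]
(B,P,Y): not NE [P1→A gives 8>1; P2→Q gives 5>4; P3→X gives 8>5]
(B,Q,X): not NE [P1→D gives 6>4; P2→P gives 6>5; P3→Y gives 3>2]
(B,Q,Y): NE
(C,P,X): not NE [P1→A gives 8>6]
(C,P,Y): not NE [P1→A gives 8>5; P2→Q gives 9>4]
(C,Q,X): not NE [P1→D gives 6>5; P2→P gives 8>5]
(C,Q,Y): not NE [P1→B gives 11>7; P3→X gives 9>3]
(D,P,X): not NE [P1→A gives 8>3; P3→Y gives 9>5]
(D,P,Y): not NE [P1→A gives 8>5]
(D,Q,X): not NE [P2→P gives 11>9]
(D,Q,Y): not NE [P1→B gives 11>2; P2→P gives 6>0; P3→X gives 6>0]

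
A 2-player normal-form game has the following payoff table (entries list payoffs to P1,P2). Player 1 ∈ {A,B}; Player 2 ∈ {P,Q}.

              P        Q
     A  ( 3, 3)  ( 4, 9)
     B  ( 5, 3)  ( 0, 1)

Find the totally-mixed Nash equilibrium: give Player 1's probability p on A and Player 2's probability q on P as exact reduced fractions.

P1 indiff ⇒ q·3+(1-q)·4 = q·5+(1-q)·0 ⇒ q(-2) = (1-q)(-4) ⇒ q = 2/3
P2 indiff ⇒ p·3+(1-p)·3 = p·9+(1-p)·1 ⇒ p(-6) = (1-p)(-2) ⇒ p = 1/4

P1 mixes 1/4 on A; P2 mixes 2/3 on P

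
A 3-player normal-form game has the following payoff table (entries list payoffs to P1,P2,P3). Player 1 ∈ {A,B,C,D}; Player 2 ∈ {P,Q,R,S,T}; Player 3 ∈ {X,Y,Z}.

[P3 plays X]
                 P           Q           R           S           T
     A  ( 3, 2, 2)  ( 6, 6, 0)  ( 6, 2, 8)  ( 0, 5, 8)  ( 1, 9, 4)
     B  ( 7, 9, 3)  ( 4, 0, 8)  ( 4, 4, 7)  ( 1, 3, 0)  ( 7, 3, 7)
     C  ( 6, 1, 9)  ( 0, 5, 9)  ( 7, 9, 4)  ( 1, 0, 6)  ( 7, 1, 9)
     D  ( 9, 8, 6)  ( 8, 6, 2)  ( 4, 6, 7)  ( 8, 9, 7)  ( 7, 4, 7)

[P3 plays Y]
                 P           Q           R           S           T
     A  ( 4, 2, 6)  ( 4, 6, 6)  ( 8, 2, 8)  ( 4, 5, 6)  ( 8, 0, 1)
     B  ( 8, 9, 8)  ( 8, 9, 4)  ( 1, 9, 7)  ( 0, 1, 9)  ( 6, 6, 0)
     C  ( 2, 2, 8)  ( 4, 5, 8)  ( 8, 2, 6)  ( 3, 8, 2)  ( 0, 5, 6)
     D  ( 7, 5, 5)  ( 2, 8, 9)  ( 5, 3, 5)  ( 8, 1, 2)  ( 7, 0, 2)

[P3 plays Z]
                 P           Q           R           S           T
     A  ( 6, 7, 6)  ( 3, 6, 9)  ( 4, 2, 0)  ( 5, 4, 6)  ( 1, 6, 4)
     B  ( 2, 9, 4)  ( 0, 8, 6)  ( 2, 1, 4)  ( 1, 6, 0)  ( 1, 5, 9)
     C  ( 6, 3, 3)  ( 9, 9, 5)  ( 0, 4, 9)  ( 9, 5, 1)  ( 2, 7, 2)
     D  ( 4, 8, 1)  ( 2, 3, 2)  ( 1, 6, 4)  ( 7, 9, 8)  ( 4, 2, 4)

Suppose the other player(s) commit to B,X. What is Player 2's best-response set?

u_2(P vs B,X) = 9
u_2(Q vs B,X) = 0
u_2(R vs B,X) = 4
u_2(S vs B,X) = 3
u_2(T vs B,X) = 3
max payoff 9 at {P}

BR_2 = {P}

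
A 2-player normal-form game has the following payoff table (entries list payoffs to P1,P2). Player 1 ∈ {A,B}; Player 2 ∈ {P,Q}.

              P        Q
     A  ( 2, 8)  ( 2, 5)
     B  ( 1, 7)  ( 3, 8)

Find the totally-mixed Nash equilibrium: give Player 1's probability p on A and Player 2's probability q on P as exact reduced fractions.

P1 indiff ⇒ q·2+(1-q)·2 = q·1+(1-q)·3 ⇒ q(1) = (1-q)(1) ⇒ q = 1/2
P2 indiff ⇒ p·8+(1-p)·7 = p·5+(1-p)·8 ⇒ p(3) = (1-p)(1) ⇒ p = 1/4

P1 mixes 1/4 on A; P2 mixes 1/2 on P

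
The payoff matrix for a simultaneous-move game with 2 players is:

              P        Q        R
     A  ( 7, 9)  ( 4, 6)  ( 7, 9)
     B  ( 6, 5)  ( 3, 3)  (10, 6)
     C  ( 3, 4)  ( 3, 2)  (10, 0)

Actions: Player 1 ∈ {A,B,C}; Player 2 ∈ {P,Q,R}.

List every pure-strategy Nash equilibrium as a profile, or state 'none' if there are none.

(A,P): NE
(A,Q): not NE [P2→R gives 9>6]
(A,R): not NE [P1→C gives 10>7]
(B,P): not NE [P1→A gives 7>6; P2→R gives 6>5]
(B,Q): not NE [P1→A gives 4>3; P2→R gives 6>3]
(B,R): NE
(C,P): not NE [P1→A gives 7>3]
(C,Q): not NE [P1→A gives 4>3; P2→P gives 4>2]
(C,R): not NE [P2→P gives 4>0]

Nash profiles: (A,P), (B,R)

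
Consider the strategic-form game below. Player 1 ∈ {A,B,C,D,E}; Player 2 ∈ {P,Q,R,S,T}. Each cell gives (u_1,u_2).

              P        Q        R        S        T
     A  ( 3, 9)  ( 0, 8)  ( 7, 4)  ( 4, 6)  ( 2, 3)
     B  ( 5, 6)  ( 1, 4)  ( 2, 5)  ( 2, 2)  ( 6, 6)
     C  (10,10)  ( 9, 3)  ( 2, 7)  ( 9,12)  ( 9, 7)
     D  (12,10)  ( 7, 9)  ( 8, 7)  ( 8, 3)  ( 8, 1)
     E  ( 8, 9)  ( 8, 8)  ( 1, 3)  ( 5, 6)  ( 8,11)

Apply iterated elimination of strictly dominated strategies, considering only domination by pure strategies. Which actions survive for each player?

IESDS → P1:{C,D} P2:{P,S}

P1 drop A (D beats it: P:12>3 Q:7>0 R:8>7 S:8>4 T:8>2)
P1 drop B (D beats it: P:12>5 Q:7>1 R:8>2 S:8>2 T:8>6)
P1 drop E (C beats it: P:10>8 Q:9>8 R:2>1 S:9>5 T:9>8)
P2 drop Q (P beats it: C:10>3 D:10>9)
P2 drop R (P beats it: C:10>7 D:10>7)
P2 drop T (P beats it: C:10>7 D:10>1)
P1→{C,D} P2→{P,S}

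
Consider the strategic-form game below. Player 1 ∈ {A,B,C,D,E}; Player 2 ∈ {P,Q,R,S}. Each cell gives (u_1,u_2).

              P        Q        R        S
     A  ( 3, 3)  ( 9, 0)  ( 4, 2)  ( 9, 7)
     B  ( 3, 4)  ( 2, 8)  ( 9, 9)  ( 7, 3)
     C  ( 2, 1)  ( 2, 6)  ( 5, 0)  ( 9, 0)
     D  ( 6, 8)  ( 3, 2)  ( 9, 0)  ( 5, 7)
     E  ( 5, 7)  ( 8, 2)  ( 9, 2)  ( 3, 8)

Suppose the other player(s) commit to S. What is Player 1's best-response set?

argmax u_1 = {A,C}

u_1(A vs S) = 9
u_1(B vs S) = 7
u_1(C vs S) = 9
u_1(D vs S) = 5
u_1(E vs S) = 3
max payoff 9 at {A,C}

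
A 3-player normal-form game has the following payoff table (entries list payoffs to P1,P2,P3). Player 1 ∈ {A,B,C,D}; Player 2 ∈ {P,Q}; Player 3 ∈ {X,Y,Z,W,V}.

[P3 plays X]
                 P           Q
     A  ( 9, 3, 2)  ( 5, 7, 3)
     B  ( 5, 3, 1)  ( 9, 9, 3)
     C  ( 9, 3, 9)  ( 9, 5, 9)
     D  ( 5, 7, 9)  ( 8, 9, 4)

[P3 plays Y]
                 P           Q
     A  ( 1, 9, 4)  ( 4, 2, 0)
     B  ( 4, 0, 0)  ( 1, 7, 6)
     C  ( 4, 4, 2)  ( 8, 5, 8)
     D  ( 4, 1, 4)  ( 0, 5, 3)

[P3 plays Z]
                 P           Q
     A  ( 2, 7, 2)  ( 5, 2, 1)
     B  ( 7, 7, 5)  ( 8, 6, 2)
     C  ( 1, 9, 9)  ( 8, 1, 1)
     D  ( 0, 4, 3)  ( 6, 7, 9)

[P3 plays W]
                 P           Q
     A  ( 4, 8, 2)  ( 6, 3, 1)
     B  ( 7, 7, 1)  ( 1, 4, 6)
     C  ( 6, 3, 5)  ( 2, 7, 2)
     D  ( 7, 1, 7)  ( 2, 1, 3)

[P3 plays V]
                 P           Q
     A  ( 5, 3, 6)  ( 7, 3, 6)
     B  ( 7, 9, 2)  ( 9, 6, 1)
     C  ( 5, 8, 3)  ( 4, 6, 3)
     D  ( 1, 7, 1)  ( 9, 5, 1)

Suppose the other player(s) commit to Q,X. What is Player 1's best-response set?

argmax u_1 = {B,C}

u_1(A vs Q,X) = 5
u_1(B vs Q,X) = 9
u_1(C vs Q,X) = 9
u_1(D vs Q,X) = 8
max payoff 9 at {B,C}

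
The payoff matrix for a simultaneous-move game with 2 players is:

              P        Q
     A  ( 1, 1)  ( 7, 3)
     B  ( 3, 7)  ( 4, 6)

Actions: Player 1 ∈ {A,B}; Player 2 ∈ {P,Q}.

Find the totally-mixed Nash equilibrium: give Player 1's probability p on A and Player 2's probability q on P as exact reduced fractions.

P1 indiff ⇒ q·1+(1-q)·7 = q·3+(1-q)·4 ⇒ q(-2) = (1-q)(-3) ⇒ q = 3/5
P2 indiff ⇒ p·1+(1-p)·7 = p·3+(1-p)·6 ⇒ p(-2) = (1-p)(-1) ⇒ p = 1/3

P1 mixes 1/3 on A; P2 mixes 3/5 on P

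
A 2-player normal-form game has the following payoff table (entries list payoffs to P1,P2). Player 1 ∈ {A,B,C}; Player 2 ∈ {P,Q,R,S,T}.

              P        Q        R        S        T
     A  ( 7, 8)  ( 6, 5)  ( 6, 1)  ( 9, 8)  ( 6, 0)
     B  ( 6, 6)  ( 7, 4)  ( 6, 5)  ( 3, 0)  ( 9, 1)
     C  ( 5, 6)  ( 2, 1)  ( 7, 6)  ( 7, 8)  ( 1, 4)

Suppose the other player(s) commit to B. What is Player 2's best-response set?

u_2(P vs B) = 6
u_2(Q vs B) = 4
u_2(R vs B) = 5
u_2(S vs B) = 0
u_2(T vs B) = 1
max payoff 6 at {P}

P2 best: {P}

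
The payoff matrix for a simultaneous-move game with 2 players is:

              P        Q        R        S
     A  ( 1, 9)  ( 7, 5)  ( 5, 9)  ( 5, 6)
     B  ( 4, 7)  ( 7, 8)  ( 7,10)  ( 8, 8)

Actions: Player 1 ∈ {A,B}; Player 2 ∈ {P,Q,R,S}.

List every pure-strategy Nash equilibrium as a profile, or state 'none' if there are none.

(A,P): not NE [P1→B gives 4>1]
(A,Q): not NE [P2→R gives 9>5]
(A,R): not NE [P1→B gives 7>5]
(A,S): not NE [P1→B gives 8>5; P2→R gives 9>6]
(B,P): not NE [P2→R gives 10>7]
(B,Q): not NE [P2→R gives 10>8]
(B,R): NE
(B,S): not NE [P2→R gives 10>8]

PSNE = {(B,R)}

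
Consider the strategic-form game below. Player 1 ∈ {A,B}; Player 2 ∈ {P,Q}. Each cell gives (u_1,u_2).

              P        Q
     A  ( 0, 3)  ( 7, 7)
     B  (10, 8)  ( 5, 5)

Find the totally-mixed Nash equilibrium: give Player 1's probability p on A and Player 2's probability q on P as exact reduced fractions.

P1 indiff ⇒ q·0+(1-q)·7 = q·10+(1-q)·5 ⇒ q(-10) = (1-q)(-2) ⇒ q = 1/6
P2 indiff ⇒ p·3+(1-p)·8 = p·7+(1-p)·5 ⇒ p(-4) = (1-p)(-3) ⇒ p = 3/7

(p,q) = (3/7, 1/6)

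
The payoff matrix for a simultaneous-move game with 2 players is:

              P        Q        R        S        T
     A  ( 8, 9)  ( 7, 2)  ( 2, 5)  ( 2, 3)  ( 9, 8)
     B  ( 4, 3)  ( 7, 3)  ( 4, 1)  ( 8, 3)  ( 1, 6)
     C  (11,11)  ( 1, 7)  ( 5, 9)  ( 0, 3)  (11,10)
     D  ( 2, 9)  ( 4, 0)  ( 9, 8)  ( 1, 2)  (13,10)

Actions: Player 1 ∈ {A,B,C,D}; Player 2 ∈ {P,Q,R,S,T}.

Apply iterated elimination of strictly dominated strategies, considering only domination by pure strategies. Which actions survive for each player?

Remaining: P1:{C,D} P2:{P,T}

P2 drop Q (T beats it: A:8>2 B:6>3 C:10>7 D:10>0)
P2 drop R (P beats it: A:9>5 B:3>1 C:11>9 D:9>8)
P2 drop S (T beats it: A:8>3 B:6>3 C:10>3 D:10>2)
P1 drop A (C beats it: P:11>8 T:11>9)
P1 drop B (C beats it: P:11>4 T:11>1)
P1→{C,D} P2→{P,T}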